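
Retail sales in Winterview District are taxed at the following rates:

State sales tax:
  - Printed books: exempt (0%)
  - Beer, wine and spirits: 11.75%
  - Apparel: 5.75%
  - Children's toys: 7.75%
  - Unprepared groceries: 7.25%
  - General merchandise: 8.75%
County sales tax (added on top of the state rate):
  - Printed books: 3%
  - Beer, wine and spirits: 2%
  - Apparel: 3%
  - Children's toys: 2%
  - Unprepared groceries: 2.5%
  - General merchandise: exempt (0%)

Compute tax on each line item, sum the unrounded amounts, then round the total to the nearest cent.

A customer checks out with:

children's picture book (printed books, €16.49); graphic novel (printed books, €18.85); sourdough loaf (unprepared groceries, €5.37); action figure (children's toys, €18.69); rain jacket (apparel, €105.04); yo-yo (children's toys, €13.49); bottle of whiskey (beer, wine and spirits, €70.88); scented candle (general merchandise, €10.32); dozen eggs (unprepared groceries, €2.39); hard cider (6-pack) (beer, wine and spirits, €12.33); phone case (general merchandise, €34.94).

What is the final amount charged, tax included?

Children's picture book €16.49: printed books → 0% + 3% county = 3% → €0.4947
Graphic novel €18.85: printed books → 0% + 3% county = 3% → €0.5655
Sourdough loaf €5.37: unprepared groceries → 7.25% + 2.5% county = 9.75% → €0.523575
Action figure €18.69: children's toys → 7.75% + 2% county = 9.75% → €1.822275
Rain jacket €105.04: apparel → 5.75% + 3% county = 8.75% → €9.191
Yo-yo €13.49: children's toys → 7.75% + 2% county = 9.75% → €1.315275
Bottle of whiskey €70.88: beer, wine and spirits → 11.75% + 2% county = 13.75% → €9.746
Scented candle €10.32: general merchandise → 8.75% + 0% county = 8.75% → €0.903
Dozen eggs €2.39: unprepared groceries → 7.25% + 2.5% county = 9.75% → €0.233025
Hard cider (6-pack) €12.33: beer, wine and spirits → 11.75% + 2% county = 13.75% → €1.695375
Phone case €34.94: general merchandise → 8.75% + 0% county = 8.75% → €3.05725
Subtotal = €308.79; unrounded tax = €29.546975 → €29.55; total due = €338.34

€338.34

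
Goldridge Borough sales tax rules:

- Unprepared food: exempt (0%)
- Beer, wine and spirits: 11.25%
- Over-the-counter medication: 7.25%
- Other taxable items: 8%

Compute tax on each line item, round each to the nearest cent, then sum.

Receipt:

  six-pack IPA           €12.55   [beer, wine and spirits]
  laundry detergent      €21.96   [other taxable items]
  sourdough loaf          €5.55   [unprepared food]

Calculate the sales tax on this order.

€3.17

Six-pack IPA €12.55: beer, wine and spirits → 11.25% → €1.41
Laundry detergent €21.96: other taxable items → 8% → €1.76
Sourdough loaf €5.55: unprepared food → 0% → €0.00
Total tax = €1.41 + €1.76 = €3.17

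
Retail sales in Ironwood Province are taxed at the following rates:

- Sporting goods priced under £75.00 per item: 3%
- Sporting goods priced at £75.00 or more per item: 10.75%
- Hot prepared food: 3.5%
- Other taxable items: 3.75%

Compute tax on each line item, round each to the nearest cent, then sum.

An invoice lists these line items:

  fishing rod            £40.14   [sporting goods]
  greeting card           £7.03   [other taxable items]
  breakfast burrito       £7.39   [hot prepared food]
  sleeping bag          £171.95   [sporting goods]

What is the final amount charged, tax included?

Fishing rod £40.14: sporting goods, under £75.00 → 3% → £1.20
Greeting card £7.03: other taxable items → 3.75% → £0.26
Breakfast burrito £7.39: hot prepared food → 3.5% → £0.26
Sleeping bag £171.95: sporting goods, £75.00 or more → 10.75% → £18.48
Subtotal = £226.51; tax = £20.20; total due = £246.71

£246.71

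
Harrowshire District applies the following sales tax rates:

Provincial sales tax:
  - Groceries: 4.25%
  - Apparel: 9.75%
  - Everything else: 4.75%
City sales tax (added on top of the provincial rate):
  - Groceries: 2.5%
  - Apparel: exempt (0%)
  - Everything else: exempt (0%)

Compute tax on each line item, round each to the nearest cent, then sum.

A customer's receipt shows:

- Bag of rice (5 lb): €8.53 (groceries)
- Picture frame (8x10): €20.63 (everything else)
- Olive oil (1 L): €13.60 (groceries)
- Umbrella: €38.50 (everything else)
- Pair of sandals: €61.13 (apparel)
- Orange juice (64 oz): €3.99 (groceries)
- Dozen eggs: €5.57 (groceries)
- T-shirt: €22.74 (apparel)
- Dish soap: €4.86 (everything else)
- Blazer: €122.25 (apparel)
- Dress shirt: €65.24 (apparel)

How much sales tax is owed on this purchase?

€31.65

Bag of rice (5 lb) €8.53: groceries → 4.25% + 2.5% city = 6.75% → €0.58
Picture frame (8x10) €20.63: everything else → 4.75% + 0% city = 4.75% → €0.98
Olive oil (1 L) €13.60: groceries → 4.25% + 2.5% city = 6.75% → €0.92
Umbrella €38.50: everything else → 4.75% + 0% city = 4.75% → €1.83
Pair of sandals €61.13: apparel → 9.75% + 0% city = 9.75% → €5.96
Orange juice (64 oz) €3.99: groceries → 4.25% + 2.5% city = 6.75% → €0.27
Dozen eggs €5.57: groceries → 4.25% + 2.5% city = 6.75% → €0.38
T-shirt €22.74: apparel → 9.75% + 0% city = 9.75% → €2.22
Dish soap €4.86: everything else → 4.75% + 0% city = 4.75% → €0.23
Blazer €122.25: apparel → 9.75% + 0% city = 9.75% → €11.92
Dress shirt €65.24: apparel → 9.75% + 0% city = 9.75% → €6.36
Total tax = €0.58 + €0.98 + €0.92 + €1.83 + €5.96 + €0.27 + €0.38 + €2.22 + €0.23 + €11.92 + €6.36 = €31.65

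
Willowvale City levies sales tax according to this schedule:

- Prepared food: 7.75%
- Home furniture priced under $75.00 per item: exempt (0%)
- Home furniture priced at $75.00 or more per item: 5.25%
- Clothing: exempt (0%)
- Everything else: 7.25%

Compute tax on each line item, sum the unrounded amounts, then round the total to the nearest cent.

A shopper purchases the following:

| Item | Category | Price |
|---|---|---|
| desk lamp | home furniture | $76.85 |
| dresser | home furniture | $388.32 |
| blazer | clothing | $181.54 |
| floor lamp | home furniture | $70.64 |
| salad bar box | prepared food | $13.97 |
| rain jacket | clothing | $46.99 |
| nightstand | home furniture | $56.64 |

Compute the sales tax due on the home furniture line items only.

Desk lamp $76.85: home furniture, $75.00 or more → 5.25% → $4.034625
Dresser $388.32: home furniture, $75.00 or more → 5.25% → $20.3868
Floor lamp $70.64: home furniture, under $75.00 → 0% → $0.00
Nightstand $56.64: home furniture, under $75.00 → 0% → $0.00
Tax on home furniture: unrounded sum = $24.421425 → $24.42

$24.42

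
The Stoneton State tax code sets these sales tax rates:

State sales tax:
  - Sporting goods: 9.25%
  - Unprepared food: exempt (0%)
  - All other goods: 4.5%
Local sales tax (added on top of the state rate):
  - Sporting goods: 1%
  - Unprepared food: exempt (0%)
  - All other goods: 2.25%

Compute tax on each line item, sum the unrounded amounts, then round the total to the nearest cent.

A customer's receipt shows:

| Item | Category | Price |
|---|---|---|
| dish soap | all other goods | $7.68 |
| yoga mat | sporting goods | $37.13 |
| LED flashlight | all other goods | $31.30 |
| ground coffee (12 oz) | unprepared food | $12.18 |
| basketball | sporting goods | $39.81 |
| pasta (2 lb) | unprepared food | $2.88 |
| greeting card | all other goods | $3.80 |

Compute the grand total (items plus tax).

$145.55

Dish soap $7.68: all other goods → 4.5% + 2.25% local = 6.75% → $0.5184
Yoga mat $37.13: sporting goods → 9.25% + 1% local = 10.25% → $3.805825
LED flashlight $31.30: all other goods → 4.5% + 2.25% local = 6.75% → $2.11275
Ground coffee (12 oz) $12.18: unprepared food → 0% + 0% local = 0% → $0.00
Basketball $39.81: sporting goods → 9.25% + 1% local = 10.25% → $4.080525
Pasta (2 lb) $2.88: unprepared food → 0% + 0% local = 0% → $0.00
Greeting card $3.80: all other goods → 4.5% + 2.25% local = 6.75% → $0.2565
Subtotal = $134.78; unrounded tax = $10.774 → $10.77; total due = $145.55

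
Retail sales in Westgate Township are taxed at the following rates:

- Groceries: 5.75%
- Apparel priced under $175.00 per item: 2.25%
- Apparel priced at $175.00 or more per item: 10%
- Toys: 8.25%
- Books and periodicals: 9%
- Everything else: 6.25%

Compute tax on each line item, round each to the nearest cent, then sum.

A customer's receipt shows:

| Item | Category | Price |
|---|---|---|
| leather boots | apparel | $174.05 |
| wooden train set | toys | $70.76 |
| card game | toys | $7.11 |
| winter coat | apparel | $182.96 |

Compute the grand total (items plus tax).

Leather boots $174.05: apparel, under $175.00 → 2.25% → $3.92
Wooden train set $70.76: toys → 8.25% → $5.84
Card game $7.11: toys → 8.25% → $0.59
Winter coat $182.96: apparel, $175.00 or more → 10% → $18.30
Subtotal = $434.88; tax = $28.65; total due = $463.53

$463.53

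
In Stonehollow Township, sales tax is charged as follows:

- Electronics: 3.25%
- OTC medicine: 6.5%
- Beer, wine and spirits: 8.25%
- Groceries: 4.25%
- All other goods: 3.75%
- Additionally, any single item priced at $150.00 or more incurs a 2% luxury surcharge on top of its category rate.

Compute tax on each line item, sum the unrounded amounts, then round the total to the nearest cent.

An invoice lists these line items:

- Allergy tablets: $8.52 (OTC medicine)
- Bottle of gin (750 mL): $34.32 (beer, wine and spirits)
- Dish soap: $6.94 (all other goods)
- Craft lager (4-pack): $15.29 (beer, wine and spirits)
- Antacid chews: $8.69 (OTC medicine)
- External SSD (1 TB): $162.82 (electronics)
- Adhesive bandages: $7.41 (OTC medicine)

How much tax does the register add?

Allergy tablets $8.52: OTC medicine → 6.5% → $0.5538
Bottle of gin (750 mL) $34.32: beer, wine and spirits → 8.25% → $2.8314
Dish soap $6.94: all other goods → 3.75% → $0.26025
Craft lager (4-pack) $15.29: beer, wine and spirits → 8.25% → $1.261425
Antacid chews $8.69: OTC medicine → 6.5% → $0.56485
External SSD (1 TB) $162.82: electronics → 3.25% + 2% surcharge = 5.25% → $8.54805
Adhesive bandages $7.41: OTC medicine → 6.5% → $0.48165
Unrounded tax sum = $14.501425 → $14.50

$14.50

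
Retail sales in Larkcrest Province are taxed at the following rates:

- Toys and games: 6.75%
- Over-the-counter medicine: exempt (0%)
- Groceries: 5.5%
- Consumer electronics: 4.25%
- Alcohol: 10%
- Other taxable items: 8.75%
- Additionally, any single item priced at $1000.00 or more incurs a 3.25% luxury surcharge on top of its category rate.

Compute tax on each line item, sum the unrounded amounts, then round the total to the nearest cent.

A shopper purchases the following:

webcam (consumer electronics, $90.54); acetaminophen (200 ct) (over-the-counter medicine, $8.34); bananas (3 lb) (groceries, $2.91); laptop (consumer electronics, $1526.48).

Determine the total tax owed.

$118.49

Webcam $90.54: consumer electronics → 4.25% → $3.84795
Acetaminophen (200 ct) $8.34: over-the-counter medicine → 0% → $0.00
Bananas (3 lb) $2.91: groceries → 5.5% → $0.16005
Laptop $1526.48: consumer electronics → 4.25% + 3.25% surcharge = 7.5% → $114.486
Unrounded tax sum = $118.494 → $118.49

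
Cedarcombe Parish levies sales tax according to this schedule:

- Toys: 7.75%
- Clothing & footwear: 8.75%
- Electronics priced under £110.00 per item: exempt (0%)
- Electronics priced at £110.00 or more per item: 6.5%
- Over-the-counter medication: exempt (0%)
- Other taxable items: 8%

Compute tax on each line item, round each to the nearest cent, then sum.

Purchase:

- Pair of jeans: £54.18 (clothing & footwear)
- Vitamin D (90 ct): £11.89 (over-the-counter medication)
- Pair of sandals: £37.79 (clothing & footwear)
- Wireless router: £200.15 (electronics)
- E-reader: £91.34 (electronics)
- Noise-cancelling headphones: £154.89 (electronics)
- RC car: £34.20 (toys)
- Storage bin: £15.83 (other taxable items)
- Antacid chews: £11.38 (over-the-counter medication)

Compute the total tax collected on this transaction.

£35.05

Pair of jeans £54.18: clothing & footwear → 8.75% → £4.74
Vitamin D (90 ct) £11.89: over-the-counter medication → 0% → £0.00
Pair of sandals £37.79: clothing & footwear → 8.75% → £3.31
Wireless router £200.15: electronics, £110.00 or more → 6.5% → £13.01
E-reader £91.34: electronics, under £110.00 → 0% → £0.00
Noise-cancelling headphones £154.89: electronics, £110.00 or more → 6.5% → £10.07
RC car £34.20: toys → 7.75% → £2.65
Storage bin £15.83: other taxable items → 8% → £1.27
Antacid chews £11.38: over-the-counter medication → 0% → £0.00
Total tax = £4.74 + £3.31 + £13.01 + £10.07 + £2.65 + £1.27 = £35.05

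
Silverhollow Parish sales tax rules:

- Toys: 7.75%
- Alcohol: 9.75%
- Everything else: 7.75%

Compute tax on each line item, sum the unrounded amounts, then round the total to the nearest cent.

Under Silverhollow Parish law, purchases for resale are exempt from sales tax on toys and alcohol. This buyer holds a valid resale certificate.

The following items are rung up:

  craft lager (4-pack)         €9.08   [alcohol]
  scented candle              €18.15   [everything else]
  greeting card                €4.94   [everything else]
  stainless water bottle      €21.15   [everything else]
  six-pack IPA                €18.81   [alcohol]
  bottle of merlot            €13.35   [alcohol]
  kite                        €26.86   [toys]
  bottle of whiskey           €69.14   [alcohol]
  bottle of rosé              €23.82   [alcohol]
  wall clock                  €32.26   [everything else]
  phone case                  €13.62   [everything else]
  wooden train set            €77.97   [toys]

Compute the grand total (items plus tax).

€336.13

Craft lager (4-pack) €9.08: alcohol, buyer-exempt → 0% → €0.00
Scented candle €18.15: everything else → 7.75% → €1.406625
Greeting card €4.94: everything else → 7.75% → €0.38285
Stainless water bottle €21.15: everything else → 7.75% → €1.639125
Six-pack IPA €18.81: alcohol, buyer-exempt → 0% → €0.00
Bottle of merlot €13.35: alcohol, buyer-exempt → 0% → €0.00
Kite €26.86: toys, buyer-exempt → 0% → €0.00
Bottle of whiskey €69.14: alcohol, buyer-exempt → 0% → €0.00
Bottle of rosé €23.82: alcohol, buyer-exempt → 0% → €0.00
Wall clock €32.26: everything else → 7.75% → €2.50015
Phone case €13.62: everything else → 7.75% → €1.05555
Wooden train set €77.97: toys, buyer-exempt → 0% → €0.00
Subtotal = €329.15; unrounded tax = €6.9843 → €6.98; total due = €336.13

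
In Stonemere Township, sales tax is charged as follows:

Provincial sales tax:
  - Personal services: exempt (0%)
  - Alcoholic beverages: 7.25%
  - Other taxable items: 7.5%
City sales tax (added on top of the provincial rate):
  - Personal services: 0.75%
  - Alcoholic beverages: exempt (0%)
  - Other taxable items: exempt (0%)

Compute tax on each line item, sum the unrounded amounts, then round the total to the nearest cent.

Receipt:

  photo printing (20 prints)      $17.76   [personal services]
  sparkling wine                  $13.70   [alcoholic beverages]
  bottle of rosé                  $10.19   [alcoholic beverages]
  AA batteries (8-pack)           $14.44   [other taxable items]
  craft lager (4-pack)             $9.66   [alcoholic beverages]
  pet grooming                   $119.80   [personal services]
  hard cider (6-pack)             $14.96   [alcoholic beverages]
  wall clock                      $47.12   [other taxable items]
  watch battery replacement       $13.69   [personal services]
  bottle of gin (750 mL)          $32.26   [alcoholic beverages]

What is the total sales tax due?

$11.61

Photo printing (20 prints) $17.76: personal services → 0% + 0.75% city = 0.75% → $0.1332
Sparkling wine $13.70: alcoholic beverages → 7.25% + 0% city = 7.25% → $0.99325
Bottle of rosé $10.19: alcoholic beverages → 7.25% + 0% city = 7.25% → $0.738775
AA batteries (8-pack) $14.44: other taxable items → 7.5% + 0% city = 7.5% → $1.083
Craft lager (4-pack) $9.66: alcoholic beverages → 7.25% + 0% city = 7.25% → $0.70035
Pet grooming $119.80: personal services → 0% + 0.75% city = 0.75% → $0.8985
Hard cider (6-pack) $14.96: alcoholic beverages → 7.25% + 0% city = 7.25% → $1.0846
Wall clock $47.12: other taxable items → 7.5% + 0% city = 7.5% → $3.534
Watch battery replacement $13.69: personal services → 0% + 0.75% city = 0.75% → $0.102675
Bottle of gin (750 mL) $32.26: alcoholic beverages → 7.25% + 0% city = 7.25% → $2.33885
Unrounded tax sum = $11.6072 → $11.61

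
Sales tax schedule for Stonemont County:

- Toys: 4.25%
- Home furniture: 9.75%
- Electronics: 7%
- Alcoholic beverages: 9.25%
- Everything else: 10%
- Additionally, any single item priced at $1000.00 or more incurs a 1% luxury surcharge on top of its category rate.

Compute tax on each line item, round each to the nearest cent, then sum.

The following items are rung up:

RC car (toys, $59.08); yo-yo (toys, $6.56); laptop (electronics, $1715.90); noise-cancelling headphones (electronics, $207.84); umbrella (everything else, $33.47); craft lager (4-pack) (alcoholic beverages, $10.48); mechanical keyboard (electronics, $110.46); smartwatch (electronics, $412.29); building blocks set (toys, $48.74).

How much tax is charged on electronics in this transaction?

$188.41

Laptop $1715.90: electronics → 7% + 1% surcharge = 8% → $137.27
Noise-cancelling headphones $207.84: electronics → 7% → $14.55
Mechanical keyboard $110.46: electronics → 7% → $7.73
Smartwatch $412.29: electronics → 7% → $28.86
Tax on electronics = $137.27 + $14.55 + $7.73 + $28.86 = $188.41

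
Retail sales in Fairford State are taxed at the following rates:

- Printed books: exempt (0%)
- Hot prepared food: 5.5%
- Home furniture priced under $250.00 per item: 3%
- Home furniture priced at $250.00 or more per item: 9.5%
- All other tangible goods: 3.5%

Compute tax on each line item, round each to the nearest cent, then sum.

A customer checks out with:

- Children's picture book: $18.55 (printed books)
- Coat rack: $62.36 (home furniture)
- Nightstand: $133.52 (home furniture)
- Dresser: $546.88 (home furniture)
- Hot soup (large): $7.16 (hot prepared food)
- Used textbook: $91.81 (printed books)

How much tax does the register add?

Children's picture book $18.55: printed books → 0% → $0.00
Coat rack $62.36: home furniture, under $250.00 → 3% → $1.87
Nightstand $133.52: home furniture, under $250.00 → 3% → $4.01
Dresser $546.88: home furniture, $250.00 or more → 9.5% → $51.95
Hot soup (large) $7.16: hot prepared food → 5.5% → $0.39
Used textbook $91.81: printed books → 0% → $0.00
Total tax = $1.87 + $4.01 + $51.95 + $0.39 = $58.22

$58.22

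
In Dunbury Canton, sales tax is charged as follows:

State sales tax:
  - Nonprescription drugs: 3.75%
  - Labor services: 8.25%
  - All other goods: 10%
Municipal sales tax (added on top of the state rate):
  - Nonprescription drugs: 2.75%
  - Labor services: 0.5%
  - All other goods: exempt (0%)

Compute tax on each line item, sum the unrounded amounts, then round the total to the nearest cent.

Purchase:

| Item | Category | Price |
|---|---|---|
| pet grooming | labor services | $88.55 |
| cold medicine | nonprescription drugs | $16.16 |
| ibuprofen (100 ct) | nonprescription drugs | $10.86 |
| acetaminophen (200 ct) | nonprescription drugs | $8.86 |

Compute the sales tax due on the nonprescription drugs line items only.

Cold medicine $16.16: nonprescription drugs → 3.75% + 2.75% municipal = 6.5% → $1.0504
Ibuprofen (100 ct) $10.86: nonprescription drugs → 3.75% + 2.75% municipal = 6.5% → $0.7059
Acetaminophen (200 ct) $8.86: nonprescription drugs → 3.75% + 2.75% municipal = 6.5% → $0.5759
Tax on nonprescription drugs: unrounded sum = $2.3322 → $2.33

$2.33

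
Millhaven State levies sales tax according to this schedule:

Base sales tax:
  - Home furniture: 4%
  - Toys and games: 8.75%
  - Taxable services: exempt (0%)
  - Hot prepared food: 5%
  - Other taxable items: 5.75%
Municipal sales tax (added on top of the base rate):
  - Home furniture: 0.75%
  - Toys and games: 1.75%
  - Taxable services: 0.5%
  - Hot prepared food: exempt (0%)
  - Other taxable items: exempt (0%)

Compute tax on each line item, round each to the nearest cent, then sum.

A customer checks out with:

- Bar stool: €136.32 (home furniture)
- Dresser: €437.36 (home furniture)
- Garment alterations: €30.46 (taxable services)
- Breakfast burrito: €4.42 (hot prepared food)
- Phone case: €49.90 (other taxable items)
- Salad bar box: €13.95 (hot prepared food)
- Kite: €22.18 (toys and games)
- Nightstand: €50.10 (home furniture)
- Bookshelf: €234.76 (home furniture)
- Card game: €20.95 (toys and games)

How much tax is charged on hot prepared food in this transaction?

€0.92

Breakfast burrito €4.42: hot prepared food → 5% + 0% municipal = 5% → €0.22
Salad bar box €13.95: hot prepared food → 5% + 0% municipal = 5% → €0.70
Tax on hot prepared food = €0.22 + €0.70 = €0.92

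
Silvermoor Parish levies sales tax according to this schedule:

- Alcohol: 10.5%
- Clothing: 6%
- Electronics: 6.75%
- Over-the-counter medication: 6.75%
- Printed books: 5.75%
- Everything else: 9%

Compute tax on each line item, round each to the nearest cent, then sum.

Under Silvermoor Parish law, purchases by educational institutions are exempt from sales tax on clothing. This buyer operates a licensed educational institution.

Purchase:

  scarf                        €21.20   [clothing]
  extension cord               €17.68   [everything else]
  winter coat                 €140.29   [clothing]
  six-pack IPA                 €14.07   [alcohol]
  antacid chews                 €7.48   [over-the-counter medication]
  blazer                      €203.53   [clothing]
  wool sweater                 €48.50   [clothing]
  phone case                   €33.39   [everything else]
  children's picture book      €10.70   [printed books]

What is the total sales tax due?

€7.20

Scarf €21.20: clothing, buyer-exempt → 0% → €0.00
Extension cord €17.68: everything else → 9% → €1.59
Winter coat €140.29: clothing, buyer-exempt → 0% → €0.00
Six-pack IPA €14.07: alcohol → 10.5% → €1.48
Antacid chews €7.48: over-the-counter medication → 6.75% → €0.50
Blazer €203.53: clothing, buyer-exempt → 0% → €0.00
Wool sweater €48.50: clothing, buyer-exempt → 0% → €0.00
Phone case €33.39: everything else → 9% → €3.01
Children's picture book €10.70: printed books → 5.75% → €0.62
Total tax = €1.59 + €1.48 + €0.50 + €3.01 + €0.62 = €7.20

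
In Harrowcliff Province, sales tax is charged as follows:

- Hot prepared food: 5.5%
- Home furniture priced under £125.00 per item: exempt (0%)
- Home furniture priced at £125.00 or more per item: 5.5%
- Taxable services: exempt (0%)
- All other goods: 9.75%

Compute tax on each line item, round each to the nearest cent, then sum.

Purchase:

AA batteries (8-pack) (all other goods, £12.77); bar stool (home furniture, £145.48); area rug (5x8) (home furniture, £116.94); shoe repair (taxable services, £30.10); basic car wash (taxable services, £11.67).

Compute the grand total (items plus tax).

£326.21

AA batteries (8-pack) £12.77: all other goods → 9.75% → £1.25
Bar stool £145.48: home furniture, £125.00 or more → 5.5% → £8.00
Area rug (5x8) £116.94: home furniture, under £125.00 → 0% → £0.00
Shoe repair £30.10: taxable services → 0% → £0.00
Basic car wash £11.67: taxable services → 0% → £0.00
Subtotal = £316.96; tax = £9.25; total due = £326.21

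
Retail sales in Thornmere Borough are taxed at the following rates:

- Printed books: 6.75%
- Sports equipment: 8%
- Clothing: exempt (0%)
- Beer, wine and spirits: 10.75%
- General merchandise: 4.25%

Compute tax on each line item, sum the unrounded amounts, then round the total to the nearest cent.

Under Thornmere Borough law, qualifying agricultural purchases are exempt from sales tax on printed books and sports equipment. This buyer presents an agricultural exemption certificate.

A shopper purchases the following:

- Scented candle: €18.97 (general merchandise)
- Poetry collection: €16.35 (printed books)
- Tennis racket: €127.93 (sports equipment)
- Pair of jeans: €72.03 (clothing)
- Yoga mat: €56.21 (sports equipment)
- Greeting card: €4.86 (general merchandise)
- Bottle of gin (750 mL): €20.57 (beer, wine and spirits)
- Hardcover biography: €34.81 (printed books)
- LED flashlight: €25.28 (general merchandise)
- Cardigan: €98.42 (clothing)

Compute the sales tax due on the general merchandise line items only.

€2.09

Scented candle €18.97: general merchandise → 4.25% → €0.806225
Greeting card €4.86: general merchandise → 4.25% → €0.20655
LED flashlight €25.28: general merchandise → 4.25% → €1.0744
Tax on general merchandise: unrounded sum = €2.087175 → €2.09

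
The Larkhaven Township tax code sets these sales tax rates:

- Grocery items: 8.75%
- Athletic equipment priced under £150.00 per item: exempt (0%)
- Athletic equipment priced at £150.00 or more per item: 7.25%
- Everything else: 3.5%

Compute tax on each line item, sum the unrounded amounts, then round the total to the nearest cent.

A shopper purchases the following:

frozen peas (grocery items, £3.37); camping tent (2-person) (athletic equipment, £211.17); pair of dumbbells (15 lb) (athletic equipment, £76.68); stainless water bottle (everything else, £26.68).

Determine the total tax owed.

Frozen peas £3.37: grocery items → 8.75% → £0.294875
Camping tent (2-person) £211.17: athletic equipment, £150.00 or more → 7.25% → £15.309825
Pair of dumbbells (15 lb) £76.68: athletic equipment, under £150.00 → 0% → £0.00
Stainless water bottle £26.68: everything else → 3.5% → £0.9338
Unrounded tax sum = £16.5385 → £16.54

£16.54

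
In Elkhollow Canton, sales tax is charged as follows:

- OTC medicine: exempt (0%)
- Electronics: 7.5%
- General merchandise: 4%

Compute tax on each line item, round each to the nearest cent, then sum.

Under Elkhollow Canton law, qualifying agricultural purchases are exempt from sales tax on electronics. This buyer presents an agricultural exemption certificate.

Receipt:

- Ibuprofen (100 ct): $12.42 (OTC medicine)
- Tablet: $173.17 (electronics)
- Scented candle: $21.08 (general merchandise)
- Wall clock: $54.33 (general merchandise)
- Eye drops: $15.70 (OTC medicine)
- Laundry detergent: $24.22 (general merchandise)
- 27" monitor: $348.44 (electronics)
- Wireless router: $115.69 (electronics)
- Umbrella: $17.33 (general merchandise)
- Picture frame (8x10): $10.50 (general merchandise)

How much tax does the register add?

Ibuprofen (100 ct) $12.42: OTC medicine → 0% → $0.00
Tablet $173.17: electronics, buyer-exempt → 0% → $0.00
Scented candle $21.08: general merchandise → 4% → $0.84
Wall clock $54.33: general merchandise → 4% → $2.17
Eye drops $15.70: OTC medicine → 0% → $0.00
Laundry detergent $24.22: general merchandise → 4% → $0.97
27" monitor $348.44: electronics, buyer-exempt → 0% → $0.00
Wireless router $115.69: electronics, buyer-exempt → 0% → $0.00
Umbrella $17.33: general merchandise → 4% → $0.69
Picture frame (8x10) $10.50: general merchandise → 4% → $0.42
Total tax = $0.84 + $2.17 + $0.97 + $0.69 + $0.42 = $5.09

$5.09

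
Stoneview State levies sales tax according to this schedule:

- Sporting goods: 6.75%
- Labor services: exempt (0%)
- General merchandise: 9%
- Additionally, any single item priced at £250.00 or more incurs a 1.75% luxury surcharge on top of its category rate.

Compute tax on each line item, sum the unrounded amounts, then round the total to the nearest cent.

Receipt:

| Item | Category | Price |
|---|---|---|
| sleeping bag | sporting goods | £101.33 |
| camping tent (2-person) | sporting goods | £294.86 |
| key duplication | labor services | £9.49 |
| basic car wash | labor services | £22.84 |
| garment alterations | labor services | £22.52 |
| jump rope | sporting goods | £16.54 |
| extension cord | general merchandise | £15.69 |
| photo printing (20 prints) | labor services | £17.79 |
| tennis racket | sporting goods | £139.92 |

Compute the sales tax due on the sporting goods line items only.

Sleeping bag £101.33: sporting goods → 6.75% → £6.839775
Camping tent (2-person) £294.86: sporting goods → 6.75% + 1.75% surcharge = 8.5% → £25.0631
Jump rope £16.54: sporting goods → 6.75% → £1.11645
Tennis racket £139.92: sporting goods → 6.75% → £9.4446
Tax on sporting goods: unrounded sum = £42.463925 → £42.46

£42.46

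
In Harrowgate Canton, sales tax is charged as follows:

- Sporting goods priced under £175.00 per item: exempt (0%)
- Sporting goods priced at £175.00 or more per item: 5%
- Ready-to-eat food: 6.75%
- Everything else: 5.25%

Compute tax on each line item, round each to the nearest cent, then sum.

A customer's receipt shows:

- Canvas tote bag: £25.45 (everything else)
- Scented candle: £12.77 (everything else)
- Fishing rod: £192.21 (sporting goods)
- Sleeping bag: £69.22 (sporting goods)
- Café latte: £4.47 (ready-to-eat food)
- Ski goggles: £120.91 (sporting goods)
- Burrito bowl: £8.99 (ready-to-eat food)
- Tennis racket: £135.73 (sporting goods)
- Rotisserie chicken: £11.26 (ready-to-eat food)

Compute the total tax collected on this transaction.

Canvas tote bag £25.45: everything else → 5.25% → £1.34
Scented candle £12.77: everything else → 5.25% → £0.67
Fishing rod £192.21: sporting goods, £175.00 or more → 5% → £9.61
Sleeping bag £69.22: sporting goods, under £175.00 → 0% → £0.00
Café latte £4.47: ready-to-eat food → 6.75% → £0.30
Ski goggles £120.91: sporting goods, under £175.00 → 0% → £0.00
Burrito bowl £8.99: ready-to-eat food → 6.75% → £0.61
Tennis racket £135.73: sporting goods, under £175.00 → 0% → £0.00
Rotisserie chicken £11.26: ready-to-eat food → 6.75% → £0.76
Total tax = £1.34 + £0.67 + £9.61 + £0.30 + £0.61 + £0.76 = £13.29

£13.29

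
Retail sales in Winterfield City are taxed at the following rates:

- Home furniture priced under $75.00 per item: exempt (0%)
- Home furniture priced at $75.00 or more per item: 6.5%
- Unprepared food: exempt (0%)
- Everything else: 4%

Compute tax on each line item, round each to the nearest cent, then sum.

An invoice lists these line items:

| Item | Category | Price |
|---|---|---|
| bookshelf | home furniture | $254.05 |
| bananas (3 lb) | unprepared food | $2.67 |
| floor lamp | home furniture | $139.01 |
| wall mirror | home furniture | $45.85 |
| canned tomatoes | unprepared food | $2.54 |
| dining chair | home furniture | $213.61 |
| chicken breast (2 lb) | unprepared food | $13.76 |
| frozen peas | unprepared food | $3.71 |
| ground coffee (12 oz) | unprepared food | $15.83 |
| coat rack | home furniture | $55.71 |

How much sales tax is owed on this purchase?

$39.43

Bookshelf $254.05: home furniture, $75.00 or more → 6.5% → $16.51
Bananas (3 lb) $2.67: unprepared food → 0% → $0.00
Floor lamp $139.01: home furniture, $75.00 or more → 6.5% → $9.04
Wall mirror $45.85: home furniture, under $75.00 → 0% → $0.00
Canned tomatoes $2.54: unprepared food → 0% → $0.00
Dining chair $213.61: home furniture, $75.00 or more → 6.5% → $13.88
Chicken breast (2 lb) $13.76: unprepared food → 0% → $0.00
Frozen peas $3.71: unprepared food → 0% → $0.00
Ground coffee (12 oz) $15.83: unprepared food → 0% → $0.00
Coat rack $55.71: home furniture, under $75.00 → 0% → $0.00
Total tax = $16.51 + $9.04 + $13.88 = $39.43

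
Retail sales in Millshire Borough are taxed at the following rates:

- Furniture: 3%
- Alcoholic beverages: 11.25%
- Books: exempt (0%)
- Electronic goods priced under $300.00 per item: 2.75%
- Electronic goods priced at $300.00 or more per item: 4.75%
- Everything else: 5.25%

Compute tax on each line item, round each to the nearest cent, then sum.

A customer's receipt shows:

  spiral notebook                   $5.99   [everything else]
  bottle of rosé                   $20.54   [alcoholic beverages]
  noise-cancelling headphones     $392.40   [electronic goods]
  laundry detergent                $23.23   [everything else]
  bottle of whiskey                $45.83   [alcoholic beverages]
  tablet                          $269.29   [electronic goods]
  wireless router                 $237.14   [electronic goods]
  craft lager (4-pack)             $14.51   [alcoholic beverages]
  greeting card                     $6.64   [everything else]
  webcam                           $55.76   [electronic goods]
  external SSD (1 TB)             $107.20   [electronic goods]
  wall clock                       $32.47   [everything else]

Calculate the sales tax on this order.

$49.73

Spiral notebook $5.99: everything else → 5.25% → $0.31
Bottle of rosé $20.54: alcoholic beverages → 11.25% → $2.31
Noise-cancelling headphones $392.40: electronic goods, $300.00 or more → 4.75% → $18.64
Laundry detergent $23.23: everything else → 5.25% → $1.22
Bottle of whiskey $45.83: alcoholic beverages → 11.25% → $5.16
Tablet $269.29: electronic goods, under $300.00 → 2.75% → $7.41
Wireless router $237.14: electronic goods, under $300.00 → 2.75% → $6.52
Craft lager (4-pack) $14.51: alcoholic beverages → 11.25% → $1.63
Greeting card $6.64: everything else → 5.25% → $0.35
Webcam $55.76: electronic goods, under $300.00 → 2.75% → $1.53
External SSD (1 TB) $107.20: electronic goods, under $300.00 → 2.75% → $2.95
Wall clock $32.47: everything else → 5.25% → $1.70
Total tax = $0.31 + $2.31 + $18.64 + $1.22 + $5.16 + $7.41 + $6.52 + $1.63 + $0.35 + $1.53 + $2.95 + $1.70 = $49.73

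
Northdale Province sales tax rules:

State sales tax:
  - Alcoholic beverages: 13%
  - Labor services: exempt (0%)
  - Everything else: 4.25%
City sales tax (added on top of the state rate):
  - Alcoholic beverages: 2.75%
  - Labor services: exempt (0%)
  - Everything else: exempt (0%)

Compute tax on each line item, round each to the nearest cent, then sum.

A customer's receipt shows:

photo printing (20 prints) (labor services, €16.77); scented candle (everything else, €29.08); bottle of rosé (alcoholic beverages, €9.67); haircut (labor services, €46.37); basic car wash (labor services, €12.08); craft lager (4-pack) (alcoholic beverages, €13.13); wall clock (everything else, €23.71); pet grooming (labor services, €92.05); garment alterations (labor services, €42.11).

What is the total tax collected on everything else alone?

€2.25

Scented candle €29.08: everything else → 4.25% + 0% city = 4.25% → €1.24
Wall clock €23.71: everything else → 4.25% + 0% city = 4.25% → €1.01
Tax on everything else = €1.24 + €1.01 = €2.25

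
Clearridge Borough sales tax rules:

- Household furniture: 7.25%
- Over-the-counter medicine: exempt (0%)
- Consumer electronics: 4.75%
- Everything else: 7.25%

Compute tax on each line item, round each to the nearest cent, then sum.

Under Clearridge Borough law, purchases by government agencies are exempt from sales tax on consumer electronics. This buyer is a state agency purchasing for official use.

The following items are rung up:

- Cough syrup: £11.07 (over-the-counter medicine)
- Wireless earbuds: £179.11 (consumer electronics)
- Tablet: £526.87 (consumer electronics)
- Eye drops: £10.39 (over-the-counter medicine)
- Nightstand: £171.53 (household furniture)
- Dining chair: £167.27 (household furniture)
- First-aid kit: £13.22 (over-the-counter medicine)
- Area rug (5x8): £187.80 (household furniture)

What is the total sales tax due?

Cough syrup £11.07: over-the-counter medicine → 0% → £0.00
Wireless earbuds £179.11: consumer electronics, buyer-exempt → 0% → £0.00
Tablet £526.87: consumer electronics, buyer-exempt → 0% → £0.00
Eye drops £10.39: over-the-counter medicine → 0% → £0.00
Nightstand £171.53: household furniture → 7.25% → £12.44
Dining chair £167.27: household furniture → 7.25% → £12.13
First-aid kit £13.22: over-the-counter medicine → 0% → £0.00
Area rug (5x8) £187.80: household furniture → 7.25% → £13.62
Total tax = £12.44 + £12.13 + £13.62 = £38.19

£38.19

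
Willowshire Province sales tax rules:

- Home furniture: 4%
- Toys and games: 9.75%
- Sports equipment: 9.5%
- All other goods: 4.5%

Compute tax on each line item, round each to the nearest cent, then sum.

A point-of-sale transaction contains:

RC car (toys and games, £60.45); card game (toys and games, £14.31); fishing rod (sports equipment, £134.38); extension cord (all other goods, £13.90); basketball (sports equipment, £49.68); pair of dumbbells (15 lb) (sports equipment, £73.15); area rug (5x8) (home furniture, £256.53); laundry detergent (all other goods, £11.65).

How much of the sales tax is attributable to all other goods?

Extension cord £13.90: all other goods → 4.5% → £0.63
Laundry detergent £11.65: all other goods → 4.5% → £0.52
Tax on all other goods = £0.63 + £0.52 = £1.15

£1.15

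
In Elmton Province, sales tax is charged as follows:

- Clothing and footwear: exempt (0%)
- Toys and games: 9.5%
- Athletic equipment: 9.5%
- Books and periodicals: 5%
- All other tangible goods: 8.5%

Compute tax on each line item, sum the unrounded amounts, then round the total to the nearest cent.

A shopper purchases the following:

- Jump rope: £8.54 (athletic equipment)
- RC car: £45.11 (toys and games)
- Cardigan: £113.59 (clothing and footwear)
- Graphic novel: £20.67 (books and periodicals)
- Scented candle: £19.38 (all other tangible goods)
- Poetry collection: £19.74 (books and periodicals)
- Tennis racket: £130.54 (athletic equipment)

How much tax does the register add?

£21.17

Jump rope £8.54: athletic equipment → 9.5% → £0.8113
RC car £45.11: toys and games → 9.5% → £4.28545
Cardigan £113.59: clothing and footwear → 0% → £0.00
Graphic novel £20.67: books and periodicals → 5% → £1.0335
Scented candle £19.38: all other tangible goods → 8.5% → £1.6473
Poetry collection £19.74: books and periodicals → 5% → £0.987
Tennis racket £130.54: athletic equipment → 9.5% → £12.4013
Unrounded tax sum = £21.16585 → £21.17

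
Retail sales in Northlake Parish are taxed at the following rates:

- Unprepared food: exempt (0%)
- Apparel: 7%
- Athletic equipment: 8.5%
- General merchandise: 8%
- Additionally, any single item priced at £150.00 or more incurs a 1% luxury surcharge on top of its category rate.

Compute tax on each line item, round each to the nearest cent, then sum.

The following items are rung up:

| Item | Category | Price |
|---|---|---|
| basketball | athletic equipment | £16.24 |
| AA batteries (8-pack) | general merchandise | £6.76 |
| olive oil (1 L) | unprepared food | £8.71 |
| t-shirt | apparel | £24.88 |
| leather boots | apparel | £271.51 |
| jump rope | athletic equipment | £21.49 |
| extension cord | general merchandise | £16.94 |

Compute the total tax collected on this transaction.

£28.57

Basketball £16.24: athletic equipment → 8.5% → £1.38
AA batteries (8-pack) £6.76: general merchandise → 8% → £0.54
Olive oil (1 L) £8.71: unprepared food → 0% → £0.00
T-shirt £24.88: apparel → 7% → £1.74
Leather boots £271.51: apparel → 7% + 1% surcharge = 8% → £21.72
Jump rope £21.49: athletic equipment → 8.5% → £1.83
Extension cord £16.94: general merchandise → 8% → £1.36
Total tax = £1.38 + £0.54 + £1.74 + £21.72 + £1.83 + £1.36 = £28.57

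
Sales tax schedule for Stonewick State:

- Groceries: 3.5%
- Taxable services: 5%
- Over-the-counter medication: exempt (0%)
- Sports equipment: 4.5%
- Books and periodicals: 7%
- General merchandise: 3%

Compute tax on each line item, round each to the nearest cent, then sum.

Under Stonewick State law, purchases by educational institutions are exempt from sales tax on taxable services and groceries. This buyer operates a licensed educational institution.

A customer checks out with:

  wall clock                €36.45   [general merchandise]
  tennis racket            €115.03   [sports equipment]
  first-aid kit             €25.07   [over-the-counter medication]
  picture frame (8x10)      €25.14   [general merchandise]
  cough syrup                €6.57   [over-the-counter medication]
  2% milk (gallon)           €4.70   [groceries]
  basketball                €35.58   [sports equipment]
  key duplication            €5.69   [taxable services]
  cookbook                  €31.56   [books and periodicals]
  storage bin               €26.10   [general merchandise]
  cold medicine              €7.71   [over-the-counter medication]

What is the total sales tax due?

Wall clock €36.45: general merchandise → 3% → €1.09
Tennis racket €115.03: sports equipment → 4.5% → €5.18
First-aid kit €25.07: over-the-counter medication → 0% → €0.00
Picture frame (8x10) €25.14: general merchandise → 3% → €0.75
Cough syrup €6.57: over-the-counter medication → 0% → €0.00
2% milk (gallon) €4.70: groceries, buyer-exempt → 0% → €0.00
Basketball €35.58: sports equipment → 4.5% → €1.60
Key duplication €5.69: taxable services, buyer-exempt → 0% → €0.00
Cookbook €31.56: books and periodicals → 7% → €2.21
Storage bin €26.10: general merchandise → 3% → €0.78
Cold medicine €7.71: over-the-counter medication → 0% → €0.00
Total tax = €1.09 + €5.18 + €0.75 + €1.60 + €2.21 + €0.78 = €11.61

€11.61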